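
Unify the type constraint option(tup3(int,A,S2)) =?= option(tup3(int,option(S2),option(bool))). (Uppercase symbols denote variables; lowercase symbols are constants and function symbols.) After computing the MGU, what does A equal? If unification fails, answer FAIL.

Decompose option/1: tup3(int,A,S2) =?= tup3(int,option(S2),option(bool)).
Decompose tup3/3: int =?= int,  A =?= option(S2),  S2 =?= option(bool).
Delete trivial equation int =?= int.
Bind A := option(S2); no other remaining equation mentions A.
Bind S2 := option(bool). Substituting into the earlier binding gives A := option(option(bool)).
MGU = { A -> option(option(bool)), S2 -> option(bool) }, so A -> option(option(bool)).

option(option(bool))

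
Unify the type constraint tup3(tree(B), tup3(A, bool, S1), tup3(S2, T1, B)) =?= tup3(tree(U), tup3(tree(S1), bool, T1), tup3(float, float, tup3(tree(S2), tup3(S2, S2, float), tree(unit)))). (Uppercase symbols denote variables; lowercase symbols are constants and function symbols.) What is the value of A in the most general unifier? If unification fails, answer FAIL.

Decompose tup3/3: tree(B) =?= tree(U),  tup3(A, bool, S1) =?= tup3(tree(S1), bool, T1),  tup3(S2, T1, B) =?= tup3(float, float, tup3(tree(S2), tup3(S2, S2, float), tree(unit))).
Decompose tree/1: B =?= U.
Bind B := U; substituting into the one remaining equation that mentions B gives: tup3(S2, T1, U) =?= tup3(float, float, tup3(tree(S2), tup3(S2, S2, float), tree(unit))).
Decompose tup3/3: A =?= tree(S1),  bool =?= bool,  S1 =?= T1.
Bind A := tree(S1); no other remaining equation mentions A.
Delete trivial equation bool =?= bool.
Bind S1 := T1; no other remaining equation mentions S1. Substituting into the earlier binding gives A := tree(T1).
Decompose tup3/3: S2 =?= float,  T1 =?= float,  U =?= tup3(tree(S2), tup3(S2, S2, float), tree(unit)).
Bind S2 := float; substituting into the one remaining equation that mentions S2 gives: U =?= tup3(tree(float), tup3(float, float, float), tree(unit)).
Bind T1 := float; no other remaining equation mentions T1. Substituting into the earlier bindings gives A := tree(float), S1 := float.
Bind U := tup3(tree(float), tup3(float, float, float), tree(unit)). Substituting into the earlier binding gives B := tup3(tree(float), tup3(float, float, float), tree(unit)).
MGU = { B := tup3(tree(float), tup3(float, float, float), tree(unit)), A := tree(float), S1 := float, S2 := float, T1 := float, U := tup3(tree(float), tup3(float, float, float), tree(unit)) }, so A := tree(float).

tree(float)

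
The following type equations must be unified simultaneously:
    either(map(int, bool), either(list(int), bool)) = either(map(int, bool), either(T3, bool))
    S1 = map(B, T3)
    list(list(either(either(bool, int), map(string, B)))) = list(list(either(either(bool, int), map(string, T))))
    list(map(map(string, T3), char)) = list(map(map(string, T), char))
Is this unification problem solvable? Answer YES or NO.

YES

Decompose either/2: map(int, bool) = map(int, bool),  either(list(int), bool) = either(T3, bool).
Delete trivial equation map(int, bool) = map(int, bool).
Decompose either/2: list(int) = T3,  bool = bool.
Bind T3 := list(int); substituting into the 2 remaining equations that mention T3 gives: S1 = map(B, list(int)),  list(map(map(string, list(int)), char)) = list(map(map(string, T), char)).
Delete trivial equation bool = bool.
Bind S1 := map(B, list(int)); no other remaining equation mentions S1.
Decompose list/1: list(either(either(bool, int), map(string, B))) = list(either(either(bool, int), map(string, T))).
Decompose list/1: either(either(bool, int), map(string, B)) = either(either(bool, int), map(string, T)).
Decompose either/2: either(bool, int) = either(bool, int),  map(string, B) = map(string, T).
Delete trivial equation either(bool, int) = either(bool, int).
Decompose map/2: string = string,  B = T.
Delete trivial equation string = string.
Bind B := T; no other remaining equation mentions B. Substituting into the earlier binding gives S1 := map(T, list(int)).
Decompose list/1: map(map(string, list(int)), char) = map(map(string, T), char).
Decompose map/2: map(string, list(int)) = map(string, T),  char = char.
Decompose map/2: string = string,  list(int) = T.
Delete trivial equation string = string.
Bind T := list(int); no other remaining equation mentions T. Substituting into the earlier bindings gives S1 := map(list(int), list(int)), B := list(int).
Delete trivial equation char = char.
No equations remain and no clash or occurs-check failure arose, so a unifier exists.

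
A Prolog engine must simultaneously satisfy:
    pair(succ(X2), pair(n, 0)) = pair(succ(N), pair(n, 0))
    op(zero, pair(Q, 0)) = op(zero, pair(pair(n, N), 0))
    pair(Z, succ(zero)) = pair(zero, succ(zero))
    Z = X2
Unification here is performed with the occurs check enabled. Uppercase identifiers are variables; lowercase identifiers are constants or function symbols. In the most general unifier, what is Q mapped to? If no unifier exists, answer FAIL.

pair(n, zero)

Decompose pair/2: succ(X2) = succ(N),  pair(n, 0) = pair(n, 0).
Decompose succ/1: X2 = N.
Bind X2 := N; substituting into the one remaining equation that mentions X2 gives: Z = N.
Delete trivial equation pair(n, 0) = pair(n, 0).
Decompose op/2: zero = zero,  pair(Q, 0) = pair(pair(n, N), 0).
Delete trivial equation zero = zero.
Decompose pair/2: Q = pair(n, N),  0 = 0.
Bind Q := pair(n, N); no other remaining equation mentions Q.
Delete trivial equation 0 = 0.
Decompose pair/2: Z = zero,  succ(zero) = succ(zero).
Bind Z := zero; substituting into the one remaining equation that mentions Z gives: zero = N.
Delete trivial equation succ(zero) = succ(zero).
Bind N := zero. Substituting into the earlier bindings gives X2 := zero, Q := pair(n, zero).
MGU = { X2 = zero, Q = pair(n, zero), Z = zero, N = zero }, so Q = pair(n, zero).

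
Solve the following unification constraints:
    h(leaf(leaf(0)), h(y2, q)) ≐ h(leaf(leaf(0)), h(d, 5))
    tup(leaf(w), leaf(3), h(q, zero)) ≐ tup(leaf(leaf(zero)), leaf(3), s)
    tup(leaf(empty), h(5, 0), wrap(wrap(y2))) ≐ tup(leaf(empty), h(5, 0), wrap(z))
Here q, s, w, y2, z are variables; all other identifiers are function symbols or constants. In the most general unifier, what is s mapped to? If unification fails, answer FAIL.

Decompose h/2: leaf(leaf(0)) ≐ leaf(leaf(0)),  h(y2, q) ≐ h(d, 5).
Delete trivial equation leaf(leaf(0)) ≐ leaf(leaf(0)).
Decompose h/2: y2 ≐ d,  q ≐ 5.
Bind y2 := d; substituting into the one remaining equation that mentions y2 gives: tup(leaf(empty), h(5, 0), wrap(wrap(d))) ≐ tup(leaf(empty), h(5, 0), wrap(z)).
Bind q := 5; substituting into the one remaining equation that mentions q gives: tup(leaf(w), leaf(3), h(5, zero)) ≐ tup(leaf(leaf(zero)), leaf(3), s).
Decompose tup/3: leaf(w) ≐ leaf(leaf(zero)),  leaf(3) ≐ leaf(3),  h(5, zero) ≐ s.
Decompose leaf/1: w ≐ leaf(zero).
Bind w := leaf(zero); no other remaining equation mentions w.
Delete trivial equation leaf(3) ≐ leaf(3).
Bind s := h(5, zero); no other remaining equation mentions s.
Decompose tup/3: leaf(empty) ≐ leaf(empty),  h(5, 0) ≐ h(5, 0),  wrap(wrap(d)) ≐ wrap(z).
Delete trivial equation leaf(empty) ≐ leaf(empty).
Delete trivial equation h(5, 0) ≐ h(5, 0).
Decompose wrap/1: wrap(d) ≐ z.
Bind z := wrap(d).
MGU = { y2 -> d, q -> 5, w -> leaf(zero), s -> h(5, zero), z -> wrap(d) }, so s -> h(5, zero).

h(5, zero)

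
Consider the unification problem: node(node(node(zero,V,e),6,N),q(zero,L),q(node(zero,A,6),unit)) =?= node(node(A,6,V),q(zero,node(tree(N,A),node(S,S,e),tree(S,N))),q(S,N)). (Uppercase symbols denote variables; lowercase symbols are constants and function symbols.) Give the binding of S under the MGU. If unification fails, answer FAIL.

Decompose node/3: node(node(zero,V,e),6,N) =?= node(A,6,V),  q(zero,L) =?= q(zero,node(tree(N,A),node(S,S,e),tree(S,N))),  q(node(zero,A,6),unit) =?= q(S,N).
Decompose node/3: node(zero,V,e) =?= A,  6 =?= 6,  N =?= V.
Bind A := node(zero,V,e); substituting into the 2 remaining equations that mention A gives: q(zero,L) =?= q(zero,node(tree(N,node(zero,V,e)),node(S,S,e),tree(S,N))),  q(node(zero,node(zero,V,e),6),unit) =?= q(S,N).
Delete trivial equation 6 =?= 6.
Bind N := V; substituting into the remaining equations gives: q(zero,L) =?= q(zero,node(tree(V,node(zero,V,e)),node(S,S,e),tree(S,V))),  q(node(zero,node(zero,V,e),6),unit) =?= q(S,V).
Decompose q/2: zero =?= zero,  L =?= node(tree(V,node(zero,V,e)),node(S,S,e),tree(S,V)).
Delete trivial equation zero =?= zero.
Bind L := node(tree(V,node(zero,V,e)),node(S,S,e),tree(S,V)); no other remaining equation mentions L.
Decompose q/2: node(zero,node(zero,V,e),6) =?= S,  unit =?= V.
Bind S := node(zero,node(zero,V,e),6); no other remaining equation mentions S. Substituting into the earlier binding gives L := node(tree(V,node(zero,V,e)),node(node(zero,node(zero,V,e),6),node(zero,node(zero,V,e),6),e),tree(node(zero,node(zero,V,e),6),V)).
Bind V := unit. Substituting into the earlier bindings gives A := node(zero,unit,e), N := unit, L := node(tree(unit,node(zero,unit,e)),node(node(zero,node(zero,unit,e),6),node(zero,node(zero,unit,e),6),e),tree(node(zero,node(zero,unit,e),6),unit)), S := node(zero,node(zero,unit,e),6).
MGU = { A -> node(zero,unit,e), N -> unit, L -> node(tree(unit,node(zero,unit,e)),node(node(zero,node(zero,unit,e),6),node(zero,node(zero,unit,e),6),e),tree(node(zero,node(zero,unit,e),6),unit)), S -> node(zero,node(zero,unit,e),6), V -> unit }, so S -> node(zero,node(zero,unit,e),6).

node(zero,node(zero,unit,e),6)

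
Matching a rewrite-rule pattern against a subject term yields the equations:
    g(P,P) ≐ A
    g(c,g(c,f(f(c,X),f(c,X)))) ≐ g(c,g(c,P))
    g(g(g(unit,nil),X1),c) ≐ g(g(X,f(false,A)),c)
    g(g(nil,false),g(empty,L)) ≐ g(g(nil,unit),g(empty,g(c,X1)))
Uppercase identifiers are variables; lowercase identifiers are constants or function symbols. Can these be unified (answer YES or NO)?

Bind A := g(P,P); substituting into the one remaining equation that mentions A gives: g(g(g(unit,nil),X1),c) ≐ g(g(X,f(false,g(P,P))),c).
Decompose g/2: c ≐ c,  g(c,f(f(c,X),f(c,X))) ≐ g(c,P).
Delete trivial equation c ≐ c.
Decompose g/2: c ≐ c,  f(f(c,X),f(c,X)) ≐ P.
Delete trivial equation c ≐ c.
Bind P := f(f(c,X),f(c,X)); substituting into the one remaining equation that mentions P gives: g(g(g(unit,nil),X1),c) ≐ g(g(X,f(false,g(f(f(c,X),f(c,X)),f(f(c,X),f(c,X))))),c). Substituting into the earlier binding gives A := g(f(f(c,X),f(c,X)),f(f(c,X),f(c,X))).
Decompose g/2: g(g(unit,nil),X1) ≐ g(X,f(false,g(f(f(c,X),f(c,X)),f(f(c,X),f(c,X))))),  c ≐ c.
Decompose g/2: g(unit,nil) ≐ X,  X1 ≐ f(false,g(f(f(c,X),f(c,X)),f(f(c,X),f(c,X)))).
Bind X := g(unit,nil); substituting into the one remaining equation that mentions X gives: X1 ≐ f(false,g(f(f(c,g(unit,nil)),f(c,g(unit,nil))),f(f(c,g(unit,nil)),f(c,g(unit,nil))))). Substituting into the earlier bindings gives A := g(f(f(c,g(unit,nil)),f(c,g(unit,nil))),f(f(c,g(unit,nil)),f(c,g(unit,nil)))), P := f(f(c,g(unit,nil)),f(c,g(unit,nil))).
Bind X1 := f(false,g(f(f(c,g(unit,nil)),f(c,g(unit,nil))),f(f(c,g(unit,nil)),f(c,g(unit,nil))))); substituting into the one remaining equation that mentions X1 gives: g(g(nil,false),g(empty,L)) ≐ g(g(nil,unit),g(empty,g(c,f(false,g(f(f(c,g(unit,nil)),f(c,g(unit,nil))),f(f(c,g(unit,nil)),f(c,g(unit,nil)))))))).
Delete trivial equation c ≐ c.
Decompose g/2: g(nil,false) ≐ g(nil,unit),  g(empty,L) ≐ g(empty,g(c,f(false,g(f(f(c,g(unit,nil)),f(c,g(unit,nil))),f(f(c,g(unit,nil)),f(c,g(unit,nil))))))).
Decompose g/2: nil ≐ nil,  false ≐ unit.
Delete trivial equation nil ≐ nil.
Clash: constants false and unit differ; no unifier exists.

NO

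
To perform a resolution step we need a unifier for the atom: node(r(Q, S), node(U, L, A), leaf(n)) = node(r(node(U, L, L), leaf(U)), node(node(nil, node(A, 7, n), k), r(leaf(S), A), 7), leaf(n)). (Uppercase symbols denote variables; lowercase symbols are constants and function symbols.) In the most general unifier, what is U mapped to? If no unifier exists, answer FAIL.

Decompose node/3: r(Q, S) = r(node(U, L, L), leaf(U)),  node(U, L, A) = node(node(nil, node(A, 7, n), k), r(leaf(S), A), 7),  leaf(n) = leaf(n).
Decompose r/2: Q = node(U, L, L),  S = leaf(U).
Bind Q := node(U, L, L); no other remaining equation mentions Q.
Bind S := leaf(U); substituting into the one remaining equation that mentions S gives: node(U, L, A) = node(node(nil, node(A, 7, n), k), r(leaf(leaf(U)), A), 7).
Decompose node/3: U = node(nil, node(A, 7, n), k),  L = r(leaf(leaf(U)), A),  A = 7.
Bind U := node(nil, node(A, 7, n), k); substituting into the one remaining equation that mentions U gives: L = r(leaf(leaf(node(nil, node(A, 7, n), k))), A). Substituting into the earlier bindings gives Q := node(node(nil, node(A, 7, n), k), L, L), S := leaf(node(nil, node(A, 7, n), k)).
Bind L := r(leaf(leaf(node(nil, node(A, 7, n), k))), A); no other remaining equation mentions L. Substituting into the earlier binding gives Q := node(node(nil, node(A, 7, n), k), r(leaf(leaf(node(nil, node(A, 7, n), k))), A), r(leaf(leaf(node(nil, node(A, 7, n), k))), A)).
Bind A := 7; no other remaining equation mentions A. Substituting into the earlier bindings gives Q := node(node(nil, node(7, 7, n), k), r(leaf(leaf(node(nil, node(7, 7, n), k))), 7), r(leaf(leaf(node(nil, node(7, 7, n), k))), 7)), S := leaf(node(nil, node(7, 7, n), k)), U := node(nil, node(7, 7, n), k), L := r(leaf(leaf(node(nil, node(7, 7, n), k))), 7).
Delete trivial equation leaf(n) = leaf(n).
MGU = { Q := node(node(nil, node(7, 7, n), k), r(leaf(leaf(node(nil, node(7, 7, n), k))), 7), r(leaf(leaf(node(nil, node(7, 7, n), k))), 7)), S := leaf(node(nil, node(7, 7, n), k)), U := node(nil, node(7, 7, n), k), L := r(leaf(leaf(node(nil, node(7, 7, n), k))), 7), A := 7 }, so U := node(nil, node(7, 7, n), k).

node(nil, node(7, 7, n), k)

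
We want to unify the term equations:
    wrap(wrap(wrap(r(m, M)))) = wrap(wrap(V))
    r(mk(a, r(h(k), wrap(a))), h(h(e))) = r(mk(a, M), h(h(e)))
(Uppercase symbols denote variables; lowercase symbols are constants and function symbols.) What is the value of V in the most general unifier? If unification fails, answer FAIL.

wrap(r(m, r(h(k), wrap(a))))

Decompose wrap/1: wrap(wrap(r(m, M))) = wrap(V).
Decompose wrap/1: wrap(r(m, M)) = V.
Bind V := wrap(r(m, M)); no other remaining equation mentions V.
Decompose r/2: mk(a, r(h(k), wrap(a))) = mk(a, M),  h(h(e)) = h(h(e)).
Decompose mk/2: a = a,  r(h(k), wrap(a)) = M.
Delete trivial equation a = a.
Bind M := r(h(k), wrap(a)); no other remaining equation mentions M. Substituting into the earlier binding gives V := wrap(r(m, r(h(k), wrap(a)))).
Delete trivial equation h(h(e)) = h(h(e)).
MGU = { V ↦ wrap(r(m, r(h(k), wrap(a)))), M ↦ r(h(k), wrap(a)) }, so V ↦ wrap(r(m, r(h(k), wrap(a)))).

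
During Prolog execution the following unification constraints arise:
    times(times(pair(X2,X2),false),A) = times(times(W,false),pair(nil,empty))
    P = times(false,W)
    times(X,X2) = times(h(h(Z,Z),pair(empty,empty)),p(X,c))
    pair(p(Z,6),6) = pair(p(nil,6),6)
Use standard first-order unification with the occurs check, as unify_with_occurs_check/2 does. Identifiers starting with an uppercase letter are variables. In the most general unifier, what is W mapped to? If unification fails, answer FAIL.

Decompose times/2: times(pair(X2,X2),false) = times(W,false),  A = pair(nil,empty).
Decompose times/2: pair(X2,X2) = W,  false = false.
Bind W := pair(X2,X2); substituting into the one remaining equation that mentions W gives: P = times(false,pair(X2,X2)).
Delete trivial equation false = false.
Bind A := pair(nil,empty); no other remaining equation mentions A.
Bind P := times(false,pair(X2,X2)); no other remaining equation mentions P.
Decompose times/2: X = h(h(Z,Z),pair(empty,empty)),  X2 = p(X,c).
Bind X := h(h(Z,Z),pair(empty,empty)); substituting into the one remaining equation that mentions X gives: X2 = p(h(h(Z,Z),pair(empty,empty)),c).
Bind X2 := p(h(h(Z,Z),pair(empty,empty)),c); no other remaining equation mentions X2. Substituting into the earlier bindings gives W := pair(p(h(h(Z,Z),pair(empty,empty)),c),p(h(h(Z,Z),pair(empty,empty)),c)), P := times(false,pair(p(h(h(Z,Z),pair(empty,empty)),c),p(h(h(Z,Z),pair(empty,empty)),c))).
Decompose pair/2: p(Z,6) = p(nil,6),  6 = 6.
Decompose p/2: Z = nil,  6 = 6.
Bind Z := nil; no other remaining equation mentions Z. Substituting into the earlier bindings gives W := pair(p(h(h(nil,nil),pair(empty,empty)),c),p(h(h(nil,nil),pair(empty,empty)),c)), P := times(false,pair(p(h(h(nil,nil),pair(empty,empty)),c),p(h(h(nil,nil),pair(empty,empty)),c))), X := h(h(nil,nil),pair(empty,empty)), X2 := p(h(h(nil,nil),pair(empty,empty)),c).
Delete trivial equation 6 = 6.
Delete trivial equation 6 = 6.
MGU = { W = pair(p(h(h(nil,nil),pair(empty,empty)),c),p(h(h(nil,nil),pair(empty,empty)),c)), A = pair(nil,empty), P = times(false,pair(p(h(h(nil,nil),pair(empty,empty)),c),p(h(h(nil,nil),pair(empty,empty)),c))), X = h(h(nil,nil),pair(empty,empty)), X2 = p(h(h(nil,nil),pair(empty,empty)),c), Z = nil }, so W = pair(p(h(h(nil,nil),pair(empty,empty)),c),p(h(h(nil,nil),pair(empty,empty)),c)).

pair(p(h(h(nil,nil),pair(empty,empty)),c),p(h(h(nil,nil),pair(empty,empty)),c))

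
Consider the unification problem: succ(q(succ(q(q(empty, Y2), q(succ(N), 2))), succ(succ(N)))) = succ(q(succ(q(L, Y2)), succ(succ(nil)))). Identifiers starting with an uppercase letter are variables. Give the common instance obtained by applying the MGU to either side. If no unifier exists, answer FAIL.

succ(q(succ(q(q(empty, q(succ(nil), 2)), q(succ(nil), 2))), succ(succ(nil))))

Decompose succ/1: q(succ(q(q(empty, Y2), q(succ(N), 2))), succ(succ(N))) = q(succ(q(L, Y2)), succ(succ(nil))).
Decompose q/2: succ(q(q(empty, Y2), q(succ(N), 2))) = succ(q(L, Y2)),  succ(succ(N)) = succ(succ(nil)).
Decompose succ/1: q(q(empty, Y2), q(succ(N), 2)) = q(L, Y2).
Decompose q/2: q(empty, Y2) = L,  q(succ(N), 2) = Y2.
Bind L := q(empty, Y2); no other remaining equation mentions L.
Bind Y2 := q(succ(N), 2); no other remaining equation mentions Y2. Substituting into the earlier binding gives L := q(empty, q(succ(N), 2)).
Decompose succ/1: succ(N) = succ(nil).
Decompose succ/1: N = nil.
Bind N := nil. Substituting into the earlier bindings gives L := q(empty, q(succ(nil), 2)), Y2 := q(succ(nil), 2).
Applying the MGU to either side gives succ(q(succ(q(q(empty, q(succ(nil), 2)), q(succ(nil), 2))), succ(succ(nil)))).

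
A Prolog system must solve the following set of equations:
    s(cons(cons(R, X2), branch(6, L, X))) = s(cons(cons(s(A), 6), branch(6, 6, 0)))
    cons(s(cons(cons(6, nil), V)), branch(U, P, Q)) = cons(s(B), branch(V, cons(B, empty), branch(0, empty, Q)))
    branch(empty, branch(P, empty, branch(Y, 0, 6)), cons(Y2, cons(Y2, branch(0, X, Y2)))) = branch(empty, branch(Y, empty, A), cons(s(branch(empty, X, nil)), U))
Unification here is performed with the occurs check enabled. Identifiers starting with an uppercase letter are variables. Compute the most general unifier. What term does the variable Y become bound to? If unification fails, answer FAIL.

Decompose s/1: cons(cons(R, X2), branch(6, L, X)) = cons(cons(s(A), 6), branch(6, 6, 0)).
Decompose cons/2: cons(R, X2) = cons(s(A), 6),  branch(6, L, X) = branch(6, 6, 0).
Decompose cons/2: R = s(A),  X2 = 6.
Bind R := s(A); no other remaining equation mentions R.
Bind X2 := 6; no other remaining equation mentions X2.
Decompose branch/3: 6 = 6,  L = 6,  X = 0.
Delete trivial equation 6 = 6.
Bind L := 6; no other remaining equation mentions L.
Bind X := 0; substituting into the one remaining equation that mentions X gives: branch(empty, branch(P, empty, branch(Y, 0, 6)), cons(Y2, cons(Y2, branch(0, 0, Y2)))) = branch(empty, branch(Y, empty, A), cons(s(branch(empty, 0, nil)), U)).
Decompose cons/2: s(cons(cons(6, nil), V)) = s(B),  branch(U, P, Q) = branch(V, cons(B, empty), branch(0, empty, Q)).
Decompose s/1: cons(cons(6, nil), V) = B.
Bind B := cons(cons(6, nil), V); substituting into the one remaining equation that mentions B gives: branch(U, P, Q) = branch(V, cons(cons(cons(6, nil), V), empty), branch(0, empty, Q)).
Decompose branch/3: U = V,  P = cons(cons(cons(6, nil), V), empty),  Q = branch(0, empty, Q).
Bind U := V; substituting into the one remaining equation that mentions U gives: branch(empty, branch(P, empty, branch(Y, 0, 6)), cons(Y2, cons(Y2, branch(0, 0, Y2)))) = branch(empty, branch(Y, empty, A), cons(s(branch(empty, 0, nil)), V)).
Bind P := cons(cons(cons(6, nil), V), empty); substituting into the one remaining equation that mentions P gives: branch(empty, branch(cons(cons(cons(6, nil), V), empty), empty, branch(Y, 0, 6)), cons(Y2, cons(Y2, branch(0, 0, Y2)))) = branch(empty, branch(Y, empty, A), cons(s(branch(empty, 0, nil)), V)).
Occurs check fails: Q occurs in branch(0, empty, Q); the equation Q = branch(0, empty, Q) has no finite solution.

FAIL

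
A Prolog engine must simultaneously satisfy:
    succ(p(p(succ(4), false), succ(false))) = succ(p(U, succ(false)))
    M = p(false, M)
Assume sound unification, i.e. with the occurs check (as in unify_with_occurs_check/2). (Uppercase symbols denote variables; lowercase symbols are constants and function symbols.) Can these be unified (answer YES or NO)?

NO

Decompose succ/1: p(p(succ(4), false), succ(false)) = p(U, succ(false)).
Decompose p/2: p(succ(4), false) = U,  succ(false) = succ(false).
Bind U := p(succ(4), false); no other remaining equation mentions U.
Delete trivial equation succ(false) = succ(false).
Occurs check fails: M occurs in p(false, M); the equation M = p(false, M) has no finite solution.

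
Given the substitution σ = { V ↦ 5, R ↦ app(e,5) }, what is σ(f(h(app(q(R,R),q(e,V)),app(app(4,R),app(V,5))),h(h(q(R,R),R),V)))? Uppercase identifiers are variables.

Replace each occurrence of V with 5.
Replace each occurrence of R with app(e,5).
Result: f(h(app(q(app(e,5),app(e,5)),q(e,5)),app(app(4,app(e,5)),app(5,5))),h(h(q(app(e,5),app(e,5)),app(e,5)),5)).

f(h(app(q(app(e,5),app(e,5)),q(e,5)),app(app(4,app(e,5)),app(5,5))),h(h(q(app(e,5),app(e,5)),app(e,5)),5))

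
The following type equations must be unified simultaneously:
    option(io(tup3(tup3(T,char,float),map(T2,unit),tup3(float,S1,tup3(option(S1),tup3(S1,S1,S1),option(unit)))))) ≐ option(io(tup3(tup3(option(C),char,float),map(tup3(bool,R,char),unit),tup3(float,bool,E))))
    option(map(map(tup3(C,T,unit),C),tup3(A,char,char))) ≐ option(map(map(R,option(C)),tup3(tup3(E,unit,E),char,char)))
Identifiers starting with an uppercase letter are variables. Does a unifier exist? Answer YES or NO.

Decompose option/1: io(tup3(tup3(T,char,float),map(T2,unit),tup3(float,S1,tup3(option(S1),tup3(S1,S1,S1),option(unit))))) ≐ io(tup3(tup3(option(C),char,float),map(tup3(bool,R,char),unit),tup3(float,bool,E))).
Decompose io/1: tup3(tup3(T,char,float),map(T2,unit),tup3(float,S1,tup3(option(S1),tup3(S1,S1,S1),option(unit)))) ≐ tup3(tup3(option(C),char,float),map(tup3(bool,R,char),unit),tup3(float,bool,E)).
Decompose tup3/3: tup3(T,char,float) ≐ tup3(option(C),char,float),  map(T2,unit) ≐ map(tup3(bool,R,char),unit),  tup3(float,S1,tup3(option(S1),tup3(S1,S1,S1),option(unit))) ≐ tup3(float,bool,E).
Decompose tup3/3: T ≐ option(C),  char ≐ char,  float ≐ float.
Bind T := option(C); substituting into the one remaining equation that mentions T gives: option(map(map(tup3(C,option(C),unit),C),tup3(A,char,char))) ≐ option(map(map(R,option(C)),tup3(tup3(E,unit,E),char,char))).
Delete trivial equation char ≐ char.
Delete trivial equation float ≐ float.
Decompose map/2: T2 ≐ tup3(bool,R,char),  unit ≐ unit.
Bind T2 := tup3(bool,R,char); no other remaining equation mentions T2.
Delete trivial equation unit ≐ unit.
Decompose tup3/3: float ≐ float,  S1 ≐ bool,  tup3(option(S1),tup3(S1,S1,S1),option(unit)) ≐ E.
Delete trivial equation float ≐ float.
Bind S1 := bool; substituting into the one remaining equation that mentions S1 gives: tup3(option(bool),tup3(bool,bool,bool),option(unit)) ≐ E.
Bind E := tup3(option(bool),tup3(bool,bool,bool),option(unit)); substituting into the remaining equation gives: option(map(map(tup3(C,option(C),unit),C),tup3(A,char,char))) ≐ option(map(map(R,option(C)),tup3(tup3(tup3(option(bool),tup3(bool,bool,bool),option(unit)),unit,tup3(option(bool),tup3(bool,bool,bool),option(unit))),char,char))).
Decompose option/1: map(map(tup3(C,option(C),unit),C),tup3(A,char,char)) ≐ map(map(R,option(C)),tup3(tup3(tup3(option(bool),tup3(bool,bool,bool),option(unit)),unit,tup3(option(bool),tup3(bool,bool,bool),option(unit))),char,char)).
Decompose map/2: map(tup3(C,option(C),unit),C) ≐ map(R,option(C)),  tup3(A,char,char) ≐ tup3(tup3(tup3(option(bool),tup3(bool,bool,bool),option(unit)),unit,tup3(option(bool),tup3(bool,bool,bool),option(unit))),char,char).
Decompose map/2: tup3(C,option(C),unit) ≐ R,  C ≐ option(C).
Bind R := tup3(C,option(C),unit); no other remaining equation mentions R. Substituting into the earlier binding gives T2 := tup3(bool,tup3(C,option(C),unit),char).
Occurs check fails: C occurs in option(C); the equation C ≐ option(C) has no finite solution.

NO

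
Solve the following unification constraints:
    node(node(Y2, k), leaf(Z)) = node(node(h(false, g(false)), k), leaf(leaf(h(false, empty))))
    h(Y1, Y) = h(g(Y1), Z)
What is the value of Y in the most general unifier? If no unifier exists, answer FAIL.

FAIL

Decompose node/2: node(Y2, k) = node(h(false, g(false)), k),  leaf(Z) = leaf(leaf(h(false, empty))).
Decompose node/2: Y2 = h(false, g(false)),  k = k.
Bind Y2 := h(false, g(false)); no other remaining equation mentions Y2.
Delete trivial equation k = k.
Decompose leaf/1: Z = leaf(h(false, empty)).
Bind Z := leaf(h(false, empty)); substituting into the remaining equation gives: h(Y1, Y) = h(g(Y1), leaf(h(false, empty))).
Decompose h/2: Y1 = g(Y1),  Y = leaf(h(false, empty)).
Occurs check fails: Y1 occurs in g(Y1); the equation Y1 = g(Y1) has no finite solution.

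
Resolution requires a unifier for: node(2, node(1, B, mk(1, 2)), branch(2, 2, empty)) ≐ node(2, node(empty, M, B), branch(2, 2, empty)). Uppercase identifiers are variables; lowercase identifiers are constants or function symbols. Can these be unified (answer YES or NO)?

NO

Decompose node/3: 2 ≐ 2,  node(1, B, mk(1, 2)) ≐ node(empty, M, B),  branch(2, 2, empty) ≐ branch(2, 2, empty).
Delete trivial equation 2 ≐ 2.
Decompose node/3: 1 ≐ empty,  B ≐ M,  mk(1, 2) ≐ B.
Clash: constants 1 and empty differ; no unifier exists.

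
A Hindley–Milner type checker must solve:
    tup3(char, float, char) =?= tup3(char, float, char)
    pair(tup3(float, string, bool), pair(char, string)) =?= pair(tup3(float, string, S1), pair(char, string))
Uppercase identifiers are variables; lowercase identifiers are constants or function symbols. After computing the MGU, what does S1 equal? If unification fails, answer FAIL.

Delete trivial equation tup3(char, float, char) =?= tup3(char, float, char).
Decompose pair/2: tup3(float, string, bool) =?= tup3(float, string, S1),  pair(char, string) =?= pair(char, string).
Decompose tup3/3: float =?= float,  string =?= string,  bool =?= S1.
Delete trivial equation float =?= float.
Delete trivial equation string =?= string.
Bind S1 := bool; no other remaining equation mentions S1.
Delete trivial equation pair(char, string) =?= pair(char, string).
MGU = { S1 -> bool }, so S1 -> bool.

bool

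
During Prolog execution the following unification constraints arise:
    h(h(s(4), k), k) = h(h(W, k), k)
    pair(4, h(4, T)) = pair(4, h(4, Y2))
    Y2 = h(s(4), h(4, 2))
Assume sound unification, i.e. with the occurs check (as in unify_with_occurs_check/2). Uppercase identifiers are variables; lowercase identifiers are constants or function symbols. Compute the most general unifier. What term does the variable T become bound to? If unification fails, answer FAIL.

h(s(4), h(4, 2))

Decompose h/2: h(s(4), k) = h(W, k),  k = k.
Decompose h/2: s(4) = W,  k = k.
Bind W := s(4); no other remaining equation mentions W.
Delete trivial equation k = k.
Delete trivial equation k = k.
Decompose pair/2: 4 = 4,  h(4, T) = h(4, Y2).
Delete trivial equation 4 = 4.
Decompose h/2: 4 = 4,  T = Y2.
Delete trivial equation 4 = 4.
Bind T := Y2; no other remaining equation mentions T.
Bind Y2 := h(s(4), h(4, 2)). Substituting into the earlier binding gives T := h(s(4), h(4, 2)).
MGU = { W = s(4), T = h(s(4), h(4, 2)), Y2 = h(s(4), h(4, 2)) }, so T = h(s(4), h(4, 2)).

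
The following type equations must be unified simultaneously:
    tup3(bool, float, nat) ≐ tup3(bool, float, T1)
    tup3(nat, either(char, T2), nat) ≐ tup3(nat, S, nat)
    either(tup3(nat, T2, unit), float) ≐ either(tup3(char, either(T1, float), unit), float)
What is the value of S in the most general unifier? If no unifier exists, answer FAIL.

Decompose tup3/3: bool ≐ bool,  float ≐ float,  nat ≐ T1.
Delete trivial equation bool ≐ bool.
Delete trivial equation float ≐ float.
Bind T1 := nat; substituting into the one remaining equation that mentions T1 gives: either(tup3(nat, T2, unit), float) ≐ either(tup3(char, either(nat, float), unit), float).
Decompose tup3/3: nat ≐ nat,  either(char, T2) ≐ S,  nat ≐ nat.
Delete trivial equation nat ≐ nat.
Bind S := either(char, T2); no other remaining equation mentions S.
Delete trivial equation nat ≐ nat.
Decompose either/2: tup3(nat, T2, unit) ≐ tup3(char, either(nat, float), unit),  float ≐ float.
Decompose tup3/3: nat ≐ char,  T2 ≐ either(nat, float),  unit ≐ unit.
Clash: constants nat and char differ; no unifier exists.

FAIL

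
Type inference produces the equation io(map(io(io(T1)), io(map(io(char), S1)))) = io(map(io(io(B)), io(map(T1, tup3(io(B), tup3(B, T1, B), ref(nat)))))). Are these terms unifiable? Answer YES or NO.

Decompose io/1: map(io(io(T1)), io(map(io(char), S1))) = map(io(io(B)), io(map(T1, tup3(io(B), tup3(B, T1, B), ref(nat))))).
Decompose map/2: io(io(T1)) = io(io(B)),  io(map(io(char), S1)) = io(map(T1, tup3(io(B), tup3(B, T1, B), ref(nat)))).
Decompose io/1: io(T1) = io(B).
Decompose io/1: T1 = B.
Bind T1 := B; substituting into the remaining equation gives: io(map(io(char), S1)) = io(map(B, tup3(io(B), tup3(B, B, B), ref(nat)))).
Decompose io/1: map(io(char), S1) = map(B, tup3(io(B), tup3(B, B, B), ref(nat))).
Decompose map/2: io(char) = B,  S1 = tup3(io(B), tup3(B, B, B), ref(nat)).
Bind B := io(char); substituting into the remaining equation gives: S1 = tup3(io(io(char)), tup3(io(char), io(char), io(char)), ref(nat)). Substituting into the earlier binding gives T1 := io(char).
Bind S1 := tup3(io(io(char)), tup3(io(char), io(char), io(char)), ref(nat)).
No equations remain and no clash or occurs-check failure arose, so a unifier exists.

YES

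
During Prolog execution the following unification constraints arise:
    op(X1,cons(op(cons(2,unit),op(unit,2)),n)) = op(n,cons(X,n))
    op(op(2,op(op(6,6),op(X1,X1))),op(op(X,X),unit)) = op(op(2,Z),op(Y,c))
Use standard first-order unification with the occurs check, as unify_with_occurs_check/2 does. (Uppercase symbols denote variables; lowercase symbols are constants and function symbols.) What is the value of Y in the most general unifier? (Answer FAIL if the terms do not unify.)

Decompose op/2: X1 = n,  cons(op(cons(2,unit),op(unit,2)),n) = cons(X,n).
Bind X1 := n; substituting into the one remaining equation that mentions X1 gives: op(op(2,op(op(6,6),op(n,n))),op(op(X,X),unit)) = op(op(2,Z),op(Y,c)).
Decompose cons/2: op(cons(2,unit),op(unit,2)) = X,  n = n.
Bind X := op(cons(2,unit),op(unit,2)); substituting into the one remaining equation that mentions X gives: op(op(2,op(op(6,6),op(n,n))),op(op(op(cons(2,unit),op(unit,2)),op(cons(2,unit),op(unit,2))),unit)) = op(op(2,Z),op(Y,c)).
Delete trivial equation n = n.
Decompose op/2: op(2,op(op(6,6),op(n,n))) = op(2,Z),  op(op(op(cons(2,unit),op(unit,2)),op(cons(2,unit),op(unit,2))),unit) = op(Y,c).
Decompose op/2: 2 = 2,  op(op(6,6),op(n,n)) = Z.
Delete trivial equation 2 = 2.
Bind Z := op(op(6,6),op(n,n)); no other remaining equation mentions Z.
Decompose op/2: op(op(cons(2,unit),op(unit,2)),op(cons(2,unit),op(unit,2))) = Y,  unit = c.
Bind Y := op(op(cons(2,unit),op(unit,2)),op(cons(2,unit),op(unit,2))); no other remaining equation mentions Y.
Clash: constants unit and c differ; no unifier exists.

FAIL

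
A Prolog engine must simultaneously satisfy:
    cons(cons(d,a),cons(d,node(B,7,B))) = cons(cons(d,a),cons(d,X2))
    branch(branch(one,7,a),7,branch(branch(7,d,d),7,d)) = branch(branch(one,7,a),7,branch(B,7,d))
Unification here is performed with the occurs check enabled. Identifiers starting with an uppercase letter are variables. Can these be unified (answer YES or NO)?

Decompose cons/2: cons(d,a) = cons(d,a),  cons(d,node(B,7,B)) = cons(d,X2).
Delete trivial equation cons(d,a) = cons(d,a).
Decompose cons/2: d = d,  node(B,7,B) = X2.
Delete trivial equation d = d.
Bind X2 := node(B,7,B); no other remaining equation mentions X2.
Decompose branch/3: branch(one,7,a) = branch(one,7,a),  7 = 7,  branch(branch(7,d,d),7,d) = branch(B,7,d).
Delete trivial equation branch(one,7,a) = branch(one,7,a).
Delete trivial equation 7 = 7.
Decompose branch/3: branch(7,d,d) = B,  7 = 7,  d = d.
Bind B := branch(7,d,d); no other remaining equation mentions B. Substituting into the earlier binding gives X2 := node(branch(7,d,d),7,branch(7,d,d)).
Delete trivial equation 7 = 7.
Delete trivial equation d = d.
No equations remain and no clash or occurs-check failure arose, so a unifier exists.

YES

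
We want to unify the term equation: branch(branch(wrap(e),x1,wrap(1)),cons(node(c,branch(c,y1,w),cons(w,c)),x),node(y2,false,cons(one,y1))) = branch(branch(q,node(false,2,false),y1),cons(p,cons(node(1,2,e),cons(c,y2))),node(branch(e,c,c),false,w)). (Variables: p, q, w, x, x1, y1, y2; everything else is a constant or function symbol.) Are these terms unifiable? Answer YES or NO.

YES

Decompose branch/3: branch(wrap(e),x1,wrap(1)) = branch(q,node(false,2,false),y1),  cons(node(c,branch(c,y1,w),cons(w,c)),x) = cons(p,cons(node(1,2,e),cons(c,y2))),  node(y2,false,cons(one,y1)) = node(branch(e,c,c),false,w).
Decompose branch/3: wrap(e) = q,  x1 = node(false,2,false),  wrap(1) = y1.
Bind q := wrap(e); no other remaining equation mentions q.
Bind x1 := node(false,2,false); no other remaining equation mentions x1.
Bind y1 := wrap(1); substituting into the remaining equations gives: cons(node(c,branch(c,wrap(1),w),cons(w,c)),x) = cons(p,cons(node(1,2,e),cons(c,y2))),  node(y2,false,cons(one,wrap(1))) = node(branch(e,c,c),false,w).
Decompose cons/2: node(c,branch(c,wrap(1),w),cons(w,c)) = p,  x = cons(node(1,2,e),cons(c,y2)).
Bind p := node(c,branch(c,wrap(1),w),cons(w,c)); no other remaining equation mentions p.
Bind x := cons(node(1,2,e),cons(c,y2)); no other remaining equation mentions x.
Decompose node/3: y2 = branch(e,c,c),  false = false,  cons(one,wrap(1)) = w.
Bind y2 := branch(e,c,c); no other remaining equation mentions y2. Substituting into the earlier binding gives x := cons(node(1,2,e),cons(c,branch(e,c,c))).
Delete trivial equation false = false.
Bind w := cons(one,wrap(1)). Substituting into the earlier binding gives p := node(c,branch(c,wrap(1),cons(one,wrap(1))),cons(cons(one,wrap(1)),c)).
No equations remain and no clash or occurs-check failure arose, so a unifier exists.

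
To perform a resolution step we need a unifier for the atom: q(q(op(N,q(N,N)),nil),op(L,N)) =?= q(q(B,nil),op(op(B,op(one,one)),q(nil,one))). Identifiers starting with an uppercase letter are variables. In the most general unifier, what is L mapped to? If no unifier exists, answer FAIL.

Decompose q/2: q(op(N,q(N,N)),nil) =?= q(B,nil),  op(L,N) =?= op(op(B,op(one,one)),q(nil,one)).
Decompose q/2: op(N,q(N,N)) =?= B,  nil =?= nil.
Bind B := op(N,q(N,N)); substituting into the one remaining equation that mentions B gives: op(L,N) =?= op(op(op(N,q(N,N)),op(one,one)),q(nil,one)).
Delete trivial equation nil =?= nil.
Decompose op/2: L =?= op(op(N,q(N,N)),op(one,one)),  N =?= q(nil,one).
Bind L := op(op(N,q(N,N)),op(one,one)); no other remaining equation mentions L.
Bind N := q(nil,one). Substituting into the earlier bindings gives B := op(q(nil,one),q(q(nil,one),q(nil,one))), L := op(op(q(nil,one),q(q(nil,one),q(nil,one))),op(one,one)).
MGU = { B := op(q(nil,one),q(q(nil,one),q(nil,one))), L := op(op(q(nil,one),q(q(nil,one),q(nil,one))),op(one,one)), N := q(nil,one) }, so L := op(op(q(nil,one),q(q(nil,one),q(nil,one))),op(one,one)).

op(op(q(nil,one),q(q(nil,one),q(nil,one))),op(one,one))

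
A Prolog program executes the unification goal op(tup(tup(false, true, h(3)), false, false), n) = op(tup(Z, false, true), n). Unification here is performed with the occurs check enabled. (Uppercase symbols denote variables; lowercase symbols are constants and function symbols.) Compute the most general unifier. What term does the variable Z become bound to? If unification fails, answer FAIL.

FAIL

Decompose op/2: tup(tup(false, true, h(3)), false, false) = tup(Z, false, true),  n = n.
Decompose tup/3: tup(false, true, h(3)) = Z,  false = false,  false = true.
Bind Z := tup(false, true, h(3)); no other remaining equation mentions Z.
Delete trivial equation false = false.
Clash: constants false and true differ; no unifier exists.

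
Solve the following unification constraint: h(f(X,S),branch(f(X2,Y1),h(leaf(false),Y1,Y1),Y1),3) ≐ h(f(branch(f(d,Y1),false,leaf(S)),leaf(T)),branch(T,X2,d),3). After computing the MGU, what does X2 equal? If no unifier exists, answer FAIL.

Decompose h/3: f(X,S) ≐ f(branch(f(d,Y1),false,leaf(S)),leaf(T)),  branch(f(X2,Y1),h(leaf(false),Y1,Y1),Y1) ≐ branch(T,X2,d),  3 ≐ 3.
Decompose f/2: X ≐ branch(f(d,Y1),false,leaf(S)),  S ≐ leaf(T).
Bind X := branch(f(d,Y1),false,leaf(S)); no other remaining equation mentions X.
Bind S := leaf(T); no other remaining equation mentions S. Substituting into the earlier binding gives X := branch(f(d,Y1),false,leaf(leaf(T))).
Decompose branch/3: f(X2,Y1) ≐ T,  h(leaf(false),Y1,Y1) ≐ X2,  Y1 ≐ d.
Bind T := f(X2,Y1); no other remaining equation mentions T. Substituting into the earlier bindings gives X := branch(f(d,Y1),false,leaf(leaf(f(X2,Y1)))), S := leaf(f(X2,Y1)).
Bind X2 := h(leaf(false),Y1,Y1); no other remaining equation mentions X2. Substituting into the earlier bindings gives X := branch(f(d,Y1),false,leaf(leaf(f(h(leaf(false),Y1,Y1),Y1)))), S := leaf(f(h(leaf(false),Y1,Y1),Y1)), T := f(h(leaf(false),Y1,Y1),Y1).
Bind Y1 := d; no other remaining equation mentions Y1. Substituting into the earlier bindings gives X := branch(f(d,d),false,leaf(leaf(f(h(leaf(false),d,d),d)))), S := leaf(f(h(leaf(false),d,d),d)), T := f(h(leaf(false),d,d),d), X2 := h(leaf(false),d,d).
Delete trivial equation 3 ≐ 3.
MGU = { X ↦ branch(f(d,d),false,leaf(leaf(f(h(leaf(false),d,d),d)))), S ↦ leaf(f(h(leaf(false),d,d),d)), T ↦ f(h(leaf(false),d,d),d), X2 ↦ h(leaf(false),d,d), Y1 ↦ d }, so X2 ↦ h(leaf(false),d,d).

h(leaf(false),d,d)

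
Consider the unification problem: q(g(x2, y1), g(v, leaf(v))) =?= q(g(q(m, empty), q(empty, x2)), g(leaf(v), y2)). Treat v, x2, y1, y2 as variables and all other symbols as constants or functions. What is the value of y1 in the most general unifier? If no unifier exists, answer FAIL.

FAIL

Decompose q/2: g(x2, y1) =?= g(q(m, empty), q(empty, x2)),  g(v, leaf(v)) =?= g(leaf(v), y2).
Decompose g/2: x2 =?= q(m, empty),  y1 =?= q(empty, x2).
Bind x2 := q(m, empty); substituting into the one remaining equation that mentions x2 gives: y1 =?= q(empty, q(m, empty)).
Bind y1 := q(empty, q(m, empty)); no other remaining equation mentions y1.
Decompose g/2: v =?= leaf(v),  leaf(v) =?= y2.
Occurs check fails: v occurs in leaf(v); the equation v =?= leaf(v) has no finite solution.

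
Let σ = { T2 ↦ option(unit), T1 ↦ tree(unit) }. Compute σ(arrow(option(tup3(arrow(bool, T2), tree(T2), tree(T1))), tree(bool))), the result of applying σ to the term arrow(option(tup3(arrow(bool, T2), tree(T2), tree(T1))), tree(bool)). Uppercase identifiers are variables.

Replace each occurrence of T2 with option(unit).
Replace each occurrence of T1 with tree(unit).
Result: arrow(option(tup3(arrow(bool, option(unit)), tree(option(unit)), tree(tree(unit)))), tree(bool)).

arrow(option(tup3(arrow(bool, option(unit)), tree(option(unit)), tree(tree(unit)))), tree(bool))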